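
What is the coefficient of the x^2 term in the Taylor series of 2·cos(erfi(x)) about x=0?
Expand to order 2: 2·cos(erfi(x)) = -4·x^2/π + 2 + O(x^3).
The coefficient of x^2 is -4/π.

Final answer: -4/π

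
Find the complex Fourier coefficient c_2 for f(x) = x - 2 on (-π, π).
Compute the real Fourier coefficients first: a_2 = 0, b_2 = -1.
Then c_2 = (a_2 − i·b_2)/2 = i/2.

Final answer: i/2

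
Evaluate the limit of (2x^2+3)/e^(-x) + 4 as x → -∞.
The quotient is an ∞/∞ indeterminate form as x → -∞.
Compare growth rates of the dominant terms (exponentials ≫ polynomials ≫ logarithms), or apply L'Hôpital's rule; the quotient → 0.
Adding the constant: 0 + 4 = 4. Limit = 4.

Final answer: 4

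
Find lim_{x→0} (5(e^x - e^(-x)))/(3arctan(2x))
Both numerator and denominator → 0 as x → 0; this is a 0/0 indeterminate form.
Expand each to leading order near x = 0: numerator ~ 10·x, denominator ~ 6·x.
The limit of the ratio is 5/3.

Final answer: 5/3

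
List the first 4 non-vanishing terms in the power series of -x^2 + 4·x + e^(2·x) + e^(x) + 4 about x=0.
3·x^3/2 + 3·x^2/2 + 7·x + 6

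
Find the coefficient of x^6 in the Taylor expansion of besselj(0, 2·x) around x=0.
Expand to order 6: besselj(0, 2·x) = -x^6/36 + x^4/4 - x^2 + 1 + O(x^7).
The coefficient of x^6 is -1/36.

Final answer: -1/36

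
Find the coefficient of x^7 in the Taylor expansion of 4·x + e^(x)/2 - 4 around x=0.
Expand to order 7: 4·x + e^(x)/2 - 4 = x^7/10080 + x^6/1440 + x^5/240 + x^4/48 + x^3/12 + x^2/4 + 9·x/2 - 7/2 + O(x^8).
The coefficient of x^7 is 1/10080.

Final answer: 1/10080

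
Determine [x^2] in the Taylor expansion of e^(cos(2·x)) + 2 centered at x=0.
Expand to order 2: e^(cos(2·x)) + 2 = -2·e·x^2 + 2 + e + O(x^3).
The coefficient of x^2 is -2·e.

Final answer: -2·e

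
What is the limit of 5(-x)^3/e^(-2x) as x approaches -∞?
This is an ∞/∞ indeterminate form as x → -∞.
Compare growth rates of the dominant terms (exponentials ≫ polynomials ≫ logarithms), or apply L'Hôpital's rule; the quotient → 0.
Limit = 0.

Final answer: 0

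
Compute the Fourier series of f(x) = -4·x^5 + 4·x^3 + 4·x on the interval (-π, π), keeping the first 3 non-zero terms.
(-1000 - 8·π^4 + 168·π^2)·sin(x) + (-24·π^2 + 32 + 4·π^4)·sin(2·x) + (-8·π^4/3 - 248/81 + 232·π^2/27)·sin(3·x)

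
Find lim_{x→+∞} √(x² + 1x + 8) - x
This is an ∞ − ∞ indeterminate form.
Multiply and divide by the conjugate √(x²+1x + 8) + x; the x² terms cancel, leaving (1x + 8)/(√(x²+1x + 8)+x) → 1/2.
Limit = 1/2.

Final answer: 1/2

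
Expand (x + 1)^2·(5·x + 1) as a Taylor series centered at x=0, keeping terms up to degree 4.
5·x^3 + 11·x^2 + 7·x + 1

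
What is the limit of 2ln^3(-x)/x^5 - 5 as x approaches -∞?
The quotient is an ∞/∞ indeterminate form as x → -∞.
Compare growth rates of the dominant terms (exponentials ≫ polynomials ≫ logarithms), or apply L'Hôpital's rule; the quotient → 0.
Adding the constant: 0 - 5 = -5. Limit = -5.

Final answer: -5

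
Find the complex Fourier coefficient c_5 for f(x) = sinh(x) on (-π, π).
Compute the real Fourier coefficients first: a_5 = 0, b_5 = 5·sinh(π)/(13·π).
Then c_5 = (a_5 − i·b_5)/2 = -5·i·sinh(π)/(26·π).

Final answer: -5·i·sinh(π)/(26·π)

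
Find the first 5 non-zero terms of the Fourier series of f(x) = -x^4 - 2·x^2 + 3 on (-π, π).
(-40 + 8·π^2)·cos(x) + (1 - 2·π^2)·cos(2·x) + (8/27 + 8·π^2/9)·cos(3·x) + (-π^2/2 - 5/16)·cos(4·x) - π^4/5 - 2·π^2/3 + 3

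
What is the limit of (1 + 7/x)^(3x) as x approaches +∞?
As x → +∞: write (1 + 7/x)^(3x) = ((1 + 7/x)^x)^3 → (e^7)^3 = e^21.
Limit = e^(21).

Final answer: e^(21)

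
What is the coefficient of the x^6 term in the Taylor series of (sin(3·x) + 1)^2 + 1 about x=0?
Expand to order 6: (sin(3·x) + 1)^2 + 1 = 162·x^6/5 + 81·x^5/20 - 27·x^4 - 9·x^3 + 9·x^2 + 6·x + 2 + O(x^7).
The coefficient of x^6 is 162/5.

Final answer: 162/5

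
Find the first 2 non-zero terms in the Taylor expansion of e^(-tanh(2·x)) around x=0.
1 - 2·x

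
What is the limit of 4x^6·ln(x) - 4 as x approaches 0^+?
The product is a 0·∞ indeterminate form at x → 0⁺.
Rewrite the product as 4·ln(x) / x^(-6) and apply L'Hôpital, or use the standard hierarchy x^(-6) ≫ |ln x| as x → 0⁺.
The indeterminate product → 0, so the limit = -4.

Final answer: -4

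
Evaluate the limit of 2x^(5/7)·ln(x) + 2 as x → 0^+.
The product is a 0·∞ indeterminate form at x → 0⁺.
Rewrite the product as 2·ln(x) / x^(-5/7) and apply L'Hôpital, or use the standard hierarchy x^(-5/7) ≫ |ln x| as x → 0⁺.
The indeterminate product → 0, so the limit = 2.

Final answer: 2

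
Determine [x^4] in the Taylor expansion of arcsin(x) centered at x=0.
Expand to order 4: arcsin(x) = x^3/6 + x + O(x^5).
The coefficient of x^4 is 0.

Final answer: 0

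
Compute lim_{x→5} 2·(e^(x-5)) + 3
Direct substitution at x = 5 gives 5.

Final answer: 5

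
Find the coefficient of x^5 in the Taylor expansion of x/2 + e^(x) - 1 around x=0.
Expand to order 5: x/2 + e^(x) - 1 = x^5/120 + x^4/24 + x^3/6 + x^2/2 + 3·x/2 + O(x^6).
The coefficient of x^5 is 1/120.

Final answer: 1/120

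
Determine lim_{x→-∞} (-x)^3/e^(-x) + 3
The quotient is an ∞/∞ indeterminate form as x → -∞.
Compare growth rates of the dominant terms (exponentials ≫ polynomials ≫ logarithms), or apply L'Hôpital's rule; the quotient → 0.
Adding the constant: 0 + 3 = 3. Limit = 3.

Final answer: 3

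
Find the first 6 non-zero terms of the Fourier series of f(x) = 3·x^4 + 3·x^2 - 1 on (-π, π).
(132 - 24·π^2)·cos(x) + (-6 + 6·π^2)·cos(2·x) + (4/9 - 8·π^2/3)·cos(3·x) + (3/16 + 3·π^2/2)·cos(4·x) + (-24·π^2/25 - 156/625)·cos(5·x) - 1 + π^2 + 3·π^4/5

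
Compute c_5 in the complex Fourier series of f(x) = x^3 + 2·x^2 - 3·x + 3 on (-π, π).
Compute the real Fourier coefficients first: a_5 = -8/25, b_5 = -162/125 + 2·π^2/5.
Then c_5 = (a_5 − i·b_5)/2 = -4/25 - i·π^2/5 + 81·i/125.

Final answer: -4/25 - i·π^2/5 + 81·i/125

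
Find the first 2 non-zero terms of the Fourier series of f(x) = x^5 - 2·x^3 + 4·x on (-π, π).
(-44·π^2 + 2·π^4 + 272)·sin(x) + (-π^4 - 29/2 + 7·π^2)·sin(2·x)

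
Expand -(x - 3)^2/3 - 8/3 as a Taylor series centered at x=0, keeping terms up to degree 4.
-x^2/3 + 2·x - 17/3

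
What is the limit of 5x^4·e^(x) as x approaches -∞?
This is a 0·∞ indeterminate form at x → -∞.
Rewrite the product as 5x^4 / e^(-x) (an ∞/∞ form) and apply L'Hôpital, or use the standard hierarchy e^(|x|) ≫ |x^4| as x → -∞.
The indeterminate product → 0, so the limit = 0.

Final answer: 0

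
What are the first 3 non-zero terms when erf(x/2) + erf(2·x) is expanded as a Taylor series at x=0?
205·x^5/(32·√(π)) - 65·x^3/(12·√(π)) + 5·x/√(π)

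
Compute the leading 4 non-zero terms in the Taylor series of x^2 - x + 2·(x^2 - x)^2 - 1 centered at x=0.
-4·x^3 + 3·x^2 - x - 1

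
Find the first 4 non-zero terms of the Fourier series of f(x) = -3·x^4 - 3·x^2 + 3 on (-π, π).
(-132 + 24·π^2)·cos(x) + (6 - 6·π^2)·cos(2·x) + (-4/9 + 8·π^2/3)·cos(3·x) - 3·π^4/5 - π^2 + 3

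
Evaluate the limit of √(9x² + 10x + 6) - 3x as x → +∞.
As x → +∞: multiply by the conjugate to get (10x+6)/(√(9x²+10x+6)+3x); the denominator ~ 6x, so the limit is 10/6 = 5/3.
Limit = 5/3.

Final answer: 5/3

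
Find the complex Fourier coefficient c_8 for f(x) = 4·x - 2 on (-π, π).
Compute the real Fourier coefficients first: a_8 = 0, b_8 = -1.
Then c_8 = (a_8 − i·b_8)/2 = i/2.

Final answer: i/2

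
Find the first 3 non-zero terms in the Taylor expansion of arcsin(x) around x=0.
3·x^5/40 + x^3/6 + x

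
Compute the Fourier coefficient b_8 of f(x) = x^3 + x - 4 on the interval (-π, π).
b_8 = (1/π) ∫_{-π}^{π} f(x)·sin(8x) dx.
Evaluate the integral (use parity and integration by parts as needed): b_8 = -π^2/4 - 29/128.

Final answer: -π^2/4 - 29/128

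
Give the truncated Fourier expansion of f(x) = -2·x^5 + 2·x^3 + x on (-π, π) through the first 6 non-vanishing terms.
(-502 - 4·π^4 + 84·π^2)·sin(x) + (-12·π^2 + 17 + 2·π^4)·sin(2·x) + (-4·π^4/3 - 178/81 + 116·π^2/27)·sin(3·x) + (-9·π^2/4 + 11/32 + π^4)·sin(4·x) + (-4·π^4/5 + 34/625 + 36·π^2/25)·sin(5·x) + (-28·π^2/27 - 13/81 + 2·π^4/3)·sin(6·x)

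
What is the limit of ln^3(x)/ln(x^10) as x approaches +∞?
This is an ∞/∞ indeterminate form as x → +∞.
Write ln(x^10) = 10·ln(x), reducing the quotient to ln^2(x)/10 → ∞.
Limit = ∞.

Final answer: ∞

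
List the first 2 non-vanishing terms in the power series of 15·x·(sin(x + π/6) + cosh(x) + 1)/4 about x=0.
15·√(3)·x^2/8 + 75·x/8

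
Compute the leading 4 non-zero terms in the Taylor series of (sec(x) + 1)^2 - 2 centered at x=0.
197·x^6/360 + 13·x^4/12 + 2·x^2 + 2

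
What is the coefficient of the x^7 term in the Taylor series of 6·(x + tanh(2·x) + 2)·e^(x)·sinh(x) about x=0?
Expand to order 7: 6·(x + tanh(2·x) + 2)·e^(x)·sinh(x) = 2228·x^7/105 + 268·x^6/15 - 42·x^5/5 + 26·x^3 + 30·x^2 + 12·x + O(x^8).
The coefficient of x^7 is 2228/105.

Final answer: 2228/105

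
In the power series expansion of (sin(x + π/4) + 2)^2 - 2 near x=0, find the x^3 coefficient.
Expand to order 3: (sin(x + π/4) + 2)^2 - 2 = x^3·(√(2)/2 + 2)^2·(-√(2)/(6·(√(2)/2 + 2)) - 1/(2·(√(2)/2 + 2)^2)) + x^2·(√(2)/2 + 2)^2·(-√(2)/(2·(√(2)/2 + 2)) + 1/(2·(√(2)/2 + 2)^2)) + √(2)·x·(√(2)/2 + 2) - 2 + (√(2)/2 + 2)^2 + O(x^4).
The coefficient of x^3 is (√(2)/2 + 2)^2·(-√(2)/(6·(√(2)/2 + 2)) - 1/(2·(√(2)/2 + 2)^2)).

Final answer: (√(2)/2 + 2)^2·(-√(2)/(6·(√(2)/2 + 2)) - 1/(2·(√(2)/2 + 2)^2))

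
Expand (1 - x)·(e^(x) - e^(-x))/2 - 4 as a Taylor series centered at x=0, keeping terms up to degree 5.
x^5/120 - x^4/6 + x^3/6 - x^2 + x - 4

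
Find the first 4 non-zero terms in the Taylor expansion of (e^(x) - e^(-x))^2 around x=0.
4·x^8/315 + 8·x^6/45 + 4·x^4/3 + 4·x^2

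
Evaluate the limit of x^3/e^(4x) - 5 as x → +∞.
The quotient is an ∞/∞ indeterminate form as x → +∞.
The exponential denominator e^(4x) dominates the polynomial numerator (e^x ≫ x^3 as x → ∞), so the quotient → 0.
Adding the constant: 0 - 5 = -5. Limit = -5.

Final answer: -5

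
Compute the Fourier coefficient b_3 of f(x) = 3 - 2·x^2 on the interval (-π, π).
b_3 = (1/π) ∫_{-π}^{π} f(x)·sin(3x) dx.
Evaluate the integral (use parity and integration by parts as needed): b_3 = 0.

Final answer: 0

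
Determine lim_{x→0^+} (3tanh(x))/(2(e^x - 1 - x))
Both numerator and denominator → 0 as x → 0^+; this is a 0/0 indeterminate form.
Expand each to leading order near x = 0: numerator ~ 3·x, denominator ~ x^2.
The limit of the ratio is ∞.

Final answer: ∞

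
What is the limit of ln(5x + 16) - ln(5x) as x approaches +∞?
This is an ∞ − ∞ indeterminate form.
Combine the logarithms: ln(5x+16) − ln(5x) = ln((5x+16)/(5x)) = ln(1 + 16/(5x)) → ln(1) = 0.
Limit = 0.

Final answer: 0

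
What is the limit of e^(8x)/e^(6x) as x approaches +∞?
This is an ∞/∞ indeterminate form as x → +∞.
Rewrite e^(8x)/e^(6x) = e^((8−6)x) = e^(2x); the exponent coefficient is 2 > 0 so e^(2x) → ∞.
Limit = ∞.

Final answer: ∞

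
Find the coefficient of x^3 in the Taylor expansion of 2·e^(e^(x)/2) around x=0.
Expand to order 3: 2·e^(e^(x)/2) = 11·x^3·e^(1/2)/24 + 3·x^2·e^(1/2)/4 + x·e^(1/2) + 2·e^(1/2) + O(x^4).
The coefficient of x^3 is 11·e^(1/2)/24.

Final answer: 11·e^(1/2)/24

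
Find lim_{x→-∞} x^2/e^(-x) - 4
The quotient is an ∞/∞ indeterminate form as x → -∞.
Compare growth rates of the dominant terms (exponentials ≫ polynomials ≫ logarithms), or apply L'Hôpital's rule; the quotient → 0.
Adding the constant: 0 - 4 = -4. Limit = -4.

Final answer: -4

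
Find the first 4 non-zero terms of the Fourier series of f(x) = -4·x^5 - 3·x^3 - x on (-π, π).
(-926 - 8·π^4 + 154·π^2)·sin(x) + (-17·π^2 + 53/2 + 4·π^4)·sin(2·x) + (-8·π^4/3 - 266/81 + 106·π^2/27)·sin(3·x) + (-π^2 + 7/8 + 2·π^4)·sin(4·x)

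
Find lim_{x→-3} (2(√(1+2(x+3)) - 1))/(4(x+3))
Both numerator and denominator → 0 as x → -3; this is a 0/0 indeterminate form.
Expand each to leading order near x = -3: numerator ~ 2·(x + 3), denominator ~ 4·(x + 3).
The limit of the ratio is 1/2.

Final answer: 1/2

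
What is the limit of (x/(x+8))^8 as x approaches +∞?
As x → +∞: x/(x+8) = 1/(1 + 8/x) → 1, and the 8th power of a limit-1 base also → 1.
Limit = 1.

Final answer: 1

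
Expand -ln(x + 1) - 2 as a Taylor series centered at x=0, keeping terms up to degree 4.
x^4/4 - x^3/3 + x^2/2 - x - 2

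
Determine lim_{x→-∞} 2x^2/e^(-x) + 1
The quotient is an ∞/∞ indeterminate form as x → -∞.
Compare growth rates of the dominant terms (exponentials ≫ polynomials ≫ logarithms), or apply L'Hôpital's rule; the quotient → 0.
Adding the constant: 0 + 1 = 1. Limit = 1.

Final answer: 1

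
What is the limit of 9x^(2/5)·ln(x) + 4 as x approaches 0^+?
The product is a 0·∞ indeterminate form at x → 0⁺.
Rewrite the product as 9·ln(x) / x^(-2/5) and apply L'Hôpital, or use the standard hierarchy x^(-2/5) ≫ |ln x| as x → 0⁺.
The indeterminate product → 0, so the limit = 4.

Final answer: 4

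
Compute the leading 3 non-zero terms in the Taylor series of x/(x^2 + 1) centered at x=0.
x^5 - x^3 + x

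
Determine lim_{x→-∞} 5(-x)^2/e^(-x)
This is an ∞/∞ indeterminate form as x → -∞.
Compare growth rates of the dominant terms (exponentials ≫ polynomials ≫ logarithms), or apply L'Hôpital's rule; the quotient → 0.
Limit = 0.

Final answer: 0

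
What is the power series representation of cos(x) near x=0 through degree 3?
1 - x^2/2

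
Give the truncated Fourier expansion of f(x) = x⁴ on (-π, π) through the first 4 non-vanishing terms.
(48 - 8·π^2)·cos(x) + (-3 + 2·π^2)·cos(2·x) + (16/27 - 8·π^2/9)·cos(3·x) + π^4/5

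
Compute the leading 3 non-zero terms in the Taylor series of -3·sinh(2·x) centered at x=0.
-4·x^5/5 - 4·x^3 - 6·x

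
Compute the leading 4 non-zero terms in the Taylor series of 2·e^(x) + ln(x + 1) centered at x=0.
2·x^3/3 + x^2/2 + 3·x + 2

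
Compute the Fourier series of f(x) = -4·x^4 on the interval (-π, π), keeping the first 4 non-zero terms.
(-192 + 32·π^2)·cos(x) + (12 - 8·π^2)·cos(2·x) + (-64/27 + 32·π^2/9)·cos(3·x) - 4·π^4/5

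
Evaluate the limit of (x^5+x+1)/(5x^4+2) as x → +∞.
This is an ∞/∞ indeterminate form as x → +∞.
Divide numerator and denominator by x^5 and let the lower-order terms vanish; the numerator's degree 5 exceeds the denominator's degree 4, so the quotient diverges.
Limit = ∞.

Final answer: ∞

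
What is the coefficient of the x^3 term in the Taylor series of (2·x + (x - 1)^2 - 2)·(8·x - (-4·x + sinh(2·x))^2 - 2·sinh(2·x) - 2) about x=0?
Expand to order 3: (2·x + (x - 1)^2 - 2)·(8·x - (-4·x + sinh(2·x))^2 - 2·sinh(2·x) - 2) = 20·x^3/3 + 2·x^2 - 4·x + 2 + O(x^4).
The coefficient of x^3 is 20/3.

Final answer: 20/3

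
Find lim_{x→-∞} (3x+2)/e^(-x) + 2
The quotient is an ∞/∞ indeterminate form as x → -∞.
Compare growth rates of the dominant terms (exponentials ≫ polynomials ≫ logarithms), or apply L'Hôpital's rule; the quotient → 0.
Adding the constant: 0 + 2 = 2. Limit = 2.

Final answer: 2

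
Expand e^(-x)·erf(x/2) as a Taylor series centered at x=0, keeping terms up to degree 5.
x^5/(160·√(π)) - x^4/(12·√(π)) + 5·x^3/(12·√(π)) - x^2/√(π) + x/√(π)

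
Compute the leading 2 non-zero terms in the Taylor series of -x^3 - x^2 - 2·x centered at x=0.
-x^2 - 2·x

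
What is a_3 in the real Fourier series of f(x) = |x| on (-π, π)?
a_3 = (1/π) ∫_{-π}^{π} f(x)·cos(3x) dx.
Evaluate the integral (use parity and integration by parts as needed): a_3 = -4/(9·π).

Final answer: -4/(9·π)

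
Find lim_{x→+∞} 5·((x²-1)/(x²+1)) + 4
Evaluate the dominant behaviour as x → +∞; each term tends to a finite value or vanishes.
Limit = 9.

Final answer: 9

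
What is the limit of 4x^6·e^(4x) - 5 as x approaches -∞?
The product is a 0·∞ indeterminate form at x → -∞.
Rewrite the product as 4x^6 / e^(-4x) (an ∞/∞ form) and apply L'Hôpital, or use the standard hierarchy e^(4|x|) ≫ |x^6| as x → -∞.
The indeterminate product → 0, so the limit = -5.

Final answer: -5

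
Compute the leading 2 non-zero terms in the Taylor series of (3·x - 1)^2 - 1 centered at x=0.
9·x^2 - 6·x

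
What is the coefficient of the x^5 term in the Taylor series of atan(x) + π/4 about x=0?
Expand to order 5: atan(x) + π/4 = x^5/5 - x^3/3 + x + π/4 + O(x^6).
The coefficient of x^5 is 1/5.

Final answer: 1/5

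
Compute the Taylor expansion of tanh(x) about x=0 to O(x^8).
-17·x^7/315 + 2·x^5/15 - x^3/3 + x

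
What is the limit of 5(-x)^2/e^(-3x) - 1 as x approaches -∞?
The quotient is an ∞/∞ indeterminate form as x → -∞.
Compare growth rates of the dominant terms (exponentials ≫ polynomials ≫ logarithms), or apply L'Hôpital's rule; the quotient → 0.
Adding the constant: 0 - 1 = -1. Limit = -1.

Final answer: -1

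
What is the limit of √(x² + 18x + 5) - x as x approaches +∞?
This is an ∞ − ∞ indeterminate form.
Multiply and divide by the conjugate √(x²+18x + 5) + x; the x² terms cancel, leaving (18x + 5)/(√(x²+18x + 5)+x) → 18/2 = 9.
Limit = 9.

Final answer: 9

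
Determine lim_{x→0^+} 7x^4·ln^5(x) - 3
The product is a 0·∞ indeterminate form at x → 0⁺.
Rewrite the product as 7·ln^5(x) / x^(-4) and apply L'Hôpital, or use the standard hierarchy x^(-4) ≫ |ln x|^5 as x → 0⁺.
The indeterminate product → 0, so the limit = -3.

Final answer: -3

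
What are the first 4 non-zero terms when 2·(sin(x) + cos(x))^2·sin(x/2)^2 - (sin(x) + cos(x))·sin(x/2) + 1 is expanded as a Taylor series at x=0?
x^4/16 + 61·x^3/48 - x/2 + 1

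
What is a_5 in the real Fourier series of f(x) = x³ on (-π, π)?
a_5 = (1/π) ∫_{-π}^{π} f(x)·cos(5x) dx.
Evaluate the integral (use parity and integration by parts as needed): a_5 = 0.

Final answer: 0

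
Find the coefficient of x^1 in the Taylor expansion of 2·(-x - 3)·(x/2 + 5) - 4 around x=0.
Expand to order 1: 2·(-x - 3)·(x/2 + 5) - 4 = -13·x - 34 + O(x^2).
The coefficient of x^1 is -13.

Final answer: -13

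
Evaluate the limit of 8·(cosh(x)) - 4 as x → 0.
Direct substitution at x = 0 gives 4.

Final answer: 4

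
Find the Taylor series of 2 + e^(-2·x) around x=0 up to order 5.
-4·x^5/15 + 2·x^4/3 - 4·x^3/3 + 2·x^2 - 2·x + 3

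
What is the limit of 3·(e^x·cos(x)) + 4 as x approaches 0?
Direct substitution at x = 0 gives 7.

Final answer: 7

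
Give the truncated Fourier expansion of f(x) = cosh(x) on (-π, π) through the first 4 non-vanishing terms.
-cos(x)·sinh(π)/π + 2·cos(2·x)·sinh(π)/(5·π) - cos(3·x)·sinh(π)/(5·π) + sinh(π)/π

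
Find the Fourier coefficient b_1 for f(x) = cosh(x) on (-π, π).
b_1 = (1/π) ∫_{-π}^{π} f(x)·sin(1x) dx.
Evaluate the integral (use parity and integration by parts as needed): b_1 = 0.

Final answer: 0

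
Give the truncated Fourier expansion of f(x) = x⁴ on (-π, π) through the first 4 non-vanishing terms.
(48 - 8·π^2)·cos(x) + (-3 + 2·π^2)·cos(2·x) + (16/27 - 8·π^2/9)·cos(3·x) + π^4/5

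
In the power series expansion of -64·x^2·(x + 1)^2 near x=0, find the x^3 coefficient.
Expand to order 3: -64·x^2·(x + 1)^2 = -128·x^3 - 64·x^2 + O(x^4).
The coefficient of x^3 is -128.

Final answer: -128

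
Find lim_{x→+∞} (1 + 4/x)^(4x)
As x → +∞: write (1 + 4/x)^(4x) = ((1 + 4/x)^x)^4 → (e^4)^4 = e^16.
Limit = e^(16).

Final answer: e^(16)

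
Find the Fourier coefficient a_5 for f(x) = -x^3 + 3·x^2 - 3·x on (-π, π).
a_5 = (1/π) ∫_{-π}^{π} f(x)·cos(5x) dx.
Evaluate the integral (use parity and integration by parts as needed): a_5 = -12/25.

Final answer: -12/25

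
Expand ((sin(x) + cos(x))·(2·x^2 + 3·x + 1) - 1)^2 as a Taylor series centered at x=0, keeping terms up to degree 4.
275·x^4/12 + 36·x^3 + 16·x^2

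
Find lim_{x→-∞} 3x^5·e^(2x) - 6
The product is a 0·∞ indeterminate form at x → -∞.
Rewrite the product as 3x^5 / e^(-2x) (an ∞/∞ form) and apply L'Hôpital, or use the standard hierarchy e^(2|x|) ≫ |x^5| as x → -∞.
The indeterminate product → 0, so the limit = -6.

Final answer: -6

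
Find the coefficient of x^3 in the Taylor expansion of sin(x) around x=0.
Expand to order 3: sin(x) = -x^3/6 + x + O(x^4).
The coefficient of x^3 is -1/6.

Final answer: -1/6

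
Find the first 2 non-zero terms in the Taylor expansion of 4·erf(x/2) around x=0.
-x^3/(3·√(π)) + 4·x/√(π)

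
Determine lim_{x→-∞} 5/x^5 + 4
Evaluate the dominant behaviour as x → -∞; each term tends to a finite value or vanishes.
Limit = 4.

Final answer: 4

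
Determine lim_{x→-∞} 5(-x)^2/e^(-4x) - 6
The quotient is an ∞/∞ indeterminate form as x → -∞.
Compare growth rates of the dominant terms (exponentials ≫ polynomials ≫ logarithms), or apply L'Hôpital's rule; the quotient → 0.
Adding the constant: 0 - 6 = -6. Limit = -6.

Final answer: -6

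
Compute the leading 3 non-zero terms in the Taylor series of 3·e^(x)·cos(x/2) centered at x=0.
9·x^2/8 + 3·x + 3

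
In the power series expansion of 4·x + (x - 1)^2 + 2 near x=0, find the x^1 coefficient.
Expand to order 1: 4·x + (x - 1)^2 + 2 = 2·x + 3 + O(x^2).
The coefficient of x^1 is 2.

Final answer: 2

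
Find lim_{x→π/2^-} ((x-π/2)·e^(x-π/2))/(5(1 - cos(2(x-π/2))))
Both numerator and denominator → 0 as x → π/2^-; this is a 0/0 indeterminate form.
Expand each to leading order near x = π/2: numerator ~ (x - π/2), denominator ~ 10·(x - π/2)^2.
The limit of the ratio is -∞.

Final answer: -∞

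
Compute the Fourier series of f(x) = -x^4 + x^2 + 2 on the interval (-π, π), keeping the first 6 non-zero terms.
(-52 + 8·π^2)·cos(x) + (4 - 2·π^2)·cos(2·x) + (-28/27 + 8·π^2/9)·cos(3·x) + (7/16 - π^2/2)·cos(4·x) + (-148/625 + 8·π^2/25)·cos(5·x) - π^4/5 + 2 + π^2/3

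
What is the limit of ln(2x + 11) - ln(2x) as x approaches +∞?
This is an ∞ − ∞ indeterminate form.
Combine the logarithms: ln(2x+11) − ln(2x) = ln((2x+11)/(2x)) = ln(1 + 11/(2x)) → ln(1) = 0.
Limit = 0.

Final answer: 0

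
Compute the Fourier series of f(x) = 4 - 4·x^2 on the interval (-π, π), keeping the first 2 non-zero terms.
16·cos(x) - 4·π^2/3 + 4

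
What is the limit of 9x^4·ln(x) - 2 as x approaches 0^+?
The product is a 0·∞ indeterminate form at x → 0⁺.
Rewrite the product as 9·ln(x) / x^(-4) and apply L'Hôpital, or use the standard hierarchy x^(-4) ≫ |ln x| as x → 0⁺.
The indeterminate product → 0, so the limit = -2.

Final answer: -2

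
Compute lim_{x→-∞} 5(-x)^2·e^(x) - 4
The product is a 0·∞ indeterminate form at x → -∞.
Rewrite the product as 5(-x)^2 / e^(-x) (an ∞/∞ form) and apply L'Hôpital, or use the standard hierarchy e^(|x|) ≫ |(-x)^2| as x → -∞.
The indeterminate product → 0, so the limit = -4.

Final answer: -4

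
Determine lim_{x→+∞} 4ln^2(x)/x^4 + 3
The quotient is an ∞/∞ indeterminate form as x → +∞.
The polynomial denominator x^4 dominates the logarithmic numerator (any positive power of x ≫ ln^2(x) as x → ∞), so the quotient → 0.
Adding the constant: 0 + 3 = 3. Limit = 3.

Final answer: 3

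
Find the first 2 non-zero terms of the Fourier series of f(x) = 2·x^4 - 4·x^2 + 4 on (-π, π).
(112 - 16·π^2)·cos(x) - 4·π^2/3 + 4 + 2·π^4/5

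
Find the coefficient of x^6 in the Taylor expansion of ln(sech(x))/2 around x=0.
Expand to order 6: ln(sech(x))/2 = -x^6/90 + x^4/24 - x^2/4 + O(x^7).
The coefficient of x^6 is -1/90.

Final answer: -1/90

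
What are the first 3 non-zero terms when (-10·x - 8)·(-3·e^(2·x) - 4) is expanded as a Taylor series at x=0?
108·x^2 + 118·x + 56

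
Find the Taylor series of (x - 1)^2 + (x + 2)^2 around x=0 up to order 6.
2·x^2 + 2·x + 5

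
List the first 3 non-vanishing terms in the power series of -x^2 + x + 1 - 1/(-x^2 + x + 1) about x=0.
3·x^3 - 3·x^2 + 2·x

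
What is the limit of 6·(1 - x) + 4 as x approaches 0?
Direct substitution at x = 0 gives 10.

Final answer: 10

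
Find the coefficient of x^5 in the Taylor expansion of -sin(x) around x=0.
Expand to order 5: -sin(x) = -x^5/120 + x^3/6 - x + O(x^6).
The coefficient of x^5 is -1/120.

Final answer: -1/120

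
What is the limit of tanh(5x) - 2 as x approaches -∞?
Evaluate the dominant behaviour as x → -∞; each term tends to a finite value or vanishes.
Limit = -3.

Final answer: -3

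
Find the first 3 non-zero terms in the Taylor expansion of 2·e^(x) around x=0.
x^2 + 2·x + 2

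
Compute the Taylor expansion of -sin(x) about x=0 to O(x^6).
-x^5/120 + x^3/6 - x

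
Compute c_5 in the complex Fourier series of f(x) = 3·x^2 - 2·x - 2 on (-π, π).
Compute the real Fourier coefficients first: a_5 = -12/25, b_5 = -4/5.
Then c_5 = (a_5 − i·b_5)/2 = -6/25 + 2·i/5.

Final answer: -6/25 + 2·i/5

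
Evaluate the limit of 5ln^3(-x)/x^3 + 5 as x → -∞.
The quotient is an ∞/∞ indeterminate form as x → -∞.
Compare growth rates of the dominant terms (exponentials ≫ polynomials ≫ logarithms), or apply L'Hôpital's rule; the quotient → 0.
Adding the constant: 0 + 5 = 5. Limit = 5.

Final answer: 5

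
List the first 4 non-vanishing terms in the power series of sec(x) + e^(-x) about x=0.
-x^3/6 + x^2 - x + 2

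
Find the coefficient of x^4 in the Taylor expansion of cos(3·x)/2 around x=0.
Expand to order 4: cos(3·x)/2 = 27·x^4/16 - 9·x^2/4 + 1/2 + O(x^5).
The coefficient of x^4 is 27/16.

Final answer: 27/16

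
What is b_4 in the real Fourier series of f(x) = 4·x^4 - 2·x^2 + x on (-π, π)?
b_4 = (1/π) ∫_{-π}^{π} f(x)·sin(4x) dx.
Evaluate the integral (use parity and integration by parts as needed): b_4 = -1/2.

Final answer: -1/2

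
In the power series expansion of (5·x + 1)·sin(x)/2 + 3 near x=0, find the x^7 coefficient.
Expand to order 7: (5·x + 1)·sin(x)/2 + 3 = -x^7/10080 + x^6/48 + x^5/240 - 5·x^4/12 - x^3/12 + 5·x^2/2 + x/2 + 3 + O(x^8).
The coefficient of x^7 is -1/10080.

Final answer: -1/10080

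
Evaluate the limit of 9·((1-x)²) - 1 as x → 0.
Direct substitution at x = 0 gives 8.

Final answer: 8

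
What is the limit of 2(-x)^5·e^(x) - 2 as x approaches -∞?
The product is a 0·∞ indeterminate form at x → -∞.
Rewrite the product as 2(-x)^5 / e^(-x) (an ∞/∞ form) and apply L'Hôpital, or use the standard hierarchy e^(|x|) ≫ |(-x)^5| as x → -∞.
The indeterminate product → 0, so the limit = -2.

Final answer: -2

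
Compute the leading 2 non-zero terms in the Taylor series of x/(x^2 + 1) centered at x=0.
-x^3 + x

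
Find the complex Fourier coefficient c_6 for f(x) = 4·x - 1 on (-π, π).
Compute the real Fourier coefficients first: a_6 = 0, b_6 = -4/3.
Then c_6 = (a_6 − i·b_6)/2 = 2·i/3.

Final answer: 2·i/3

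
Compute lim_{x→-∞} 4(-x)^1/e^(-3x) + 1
The quotient is an ∞/∞ indeterminate form as x → -∞.
Compare growth rates of the dominant terms (exponentials ≫ polynomials ≫ logarithms), or apply L'Hôpital's rule; the quotient → 0.
Adding the constant: 0 + 1 = 1. Limit = 1.

Final answer: 1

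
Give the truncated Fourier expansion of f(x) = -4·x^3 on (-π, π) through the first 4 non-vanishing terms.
(48 - 8·π^2)·sin(x) + (-6 + 4·π^2)·sin(2·x) + (16/9 - 8·π^2/3)·sin(3·x) + (-3/4 + 2·π^2)·sin(4·x)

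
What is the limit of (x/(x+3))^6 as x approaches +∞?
As x → +∞: x/(x+3) = 1/(1 + 3/x) → 1, and the 6th power of a limit-1 base also → 1.
Limit = 1.

Final answer: 1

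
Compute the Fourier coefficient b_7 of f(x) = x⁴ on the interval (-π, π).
b_7 = (1/π) ∫_{-π}^{π} f(x)·sin(7x) dx.
Evaluate the integral (use parity and integration by parts as needed): b_7 = 0.

Final answer: 0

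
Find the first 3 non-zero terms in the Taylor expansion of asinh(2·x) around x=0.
12·x^5/5 - 4·x^3/3 + 2·x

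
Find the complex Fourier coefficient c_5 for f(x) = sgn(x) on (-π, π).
Compute the real Fourier coefficients first: a_5 = 0, b_5 = 4/(5·π).
Then c_5 = (a_5 − i·b_5)/2 = -2·i/(5·π).

Final answer: -2·i/(5·π)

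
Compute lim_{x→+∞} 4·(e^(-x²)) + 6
Evaluate the dominant behaviour as x → +∞; each term tends to a finite value or vanishes.
Limit = 6.

Final answer: 6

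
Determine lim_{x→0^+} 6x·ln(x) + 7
The product is a 0·∞ indeterminate form at x → 0⁺.
Rewrite the product as 6·ln(x) / x^(-1) and apply L'Hôpital, or use the standard hierarchy x^(-1) ≫ |ln x| as x → 0⁺.
The indeterminate product → 0, so the limit = 7.

Final answer: 7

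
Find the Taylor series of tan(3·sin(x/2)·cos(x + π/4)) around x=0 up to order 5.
287·√(2)·x^5/512 - 11·√(2)·x^4/16 - √(2)·x^3/8 - 3·√(2)·x^2/4 + 3·√(2)·x/4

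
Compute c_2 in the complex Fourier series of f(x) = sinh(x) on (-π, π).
Compute the real Fourier coefficients first: a_2 = 0, b_2 = -4·sinh(π)/(5·π).
Then c_2 = (a_2 − i·b_2)/2 = 2·i·sinh(π)/(5·π).

Final answer: 2·i·sinh(π)/(5·π)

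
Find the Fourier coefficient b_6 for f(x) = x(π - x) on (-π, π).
b_6 = (1/π) ∫_{-π}^{π} f(x)·sin(6x) dx.
Evaluate the integral (use parity and integration by parts as needed): b_6 = -π/3.

Final answer: -π/3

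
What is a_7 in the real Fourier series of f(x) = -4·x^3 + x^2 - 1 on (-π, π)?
a_7 = (1/π) ∫_{-π}^{π} f(x)·cos(7x) dx.
Evaluate the integral (use parity and integration by parts as needed): a_7 = -4/49.

Final answer: -4/49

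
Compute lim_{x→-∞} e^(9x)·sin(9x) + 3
Evaluate the dominant behaviour as x → -∞; each term tends to a finite value or vanishes.
Limit = 3.

Final answer: 3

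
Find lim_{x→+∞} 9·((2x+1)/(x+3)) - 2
Evaluate the dominant behaviour as x → +∞; each term tends to a finite value or vanishes.
Limit = 16.

Final answer: 16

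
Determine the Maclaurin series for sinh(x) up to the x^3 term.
x^3/6 + x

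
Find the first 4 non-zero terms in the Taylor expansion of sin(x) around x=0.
-x^7/5040 + x^5/120 - x^3/6 + x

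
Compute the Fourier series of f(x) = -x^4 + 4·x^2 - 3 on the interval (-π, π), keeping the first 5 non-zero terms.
(-64 + 8·π^2)·cos(x) + (7 - 2·π^2)·cos(2·x) + (-64/27 + 8·π^2/9)·cos(3·x) + (19/16 - π^2/2)·cos(4·x) - π^4/5 - 3 + 4·π^2/3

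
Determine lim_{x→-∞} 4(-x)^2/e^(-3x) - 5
The quotient is an ∞/∞ indeterminate form as x → -∞.
Compare growth rates of the dominant terms (exponentials ≫ polynomials ≫ logarithms), or apply L'Hôpital's rule; the quotient → 0.
Adding the constant: 0 - 5 = -5. Limit = -5.

Final answer: -5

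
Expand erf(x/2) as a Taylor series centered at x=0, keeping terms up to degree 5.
x^5/(160·√(π)) - x^3/(12·√(π)) + x/√(π)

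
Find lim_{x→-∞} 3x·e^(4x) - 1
The product is a 0·∞ indeterminate form at x → -∞.
Rewrite the product as 3x / e^(-4x) (an ∞/∞ form) and apply L'Hôpital, or use the standard hierarchy e^(4|x|) ≫ |x| as x → -∞.
The indeterminate product → 0, so the limit = -1.

Final answer: -1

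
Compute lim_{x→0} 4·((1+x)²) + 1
Direct substitution at x = 0 gives 5.

Final answer: 5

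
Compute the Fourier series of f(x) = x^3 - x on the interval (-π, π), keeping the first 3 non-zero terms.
(-14 + 2·π^2)·sin(x) + (5/2 - π^2)·sin(2·x) + (-10/9 + 2·π^2/3)·sin(3·x)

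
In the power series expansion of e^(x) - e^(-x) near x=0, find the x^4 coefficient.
Expand to order 4: e^(x) - e^(-x) = x^3/3 + 2·x + O(x^5).
The coefficient of x^4 is 0.

Final answer: 0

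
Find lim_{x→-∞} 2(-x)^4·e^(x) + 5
The product is a 0·∞ indeterminate form at x → -∞.
Rewrite the product as 2(-x)^4 / e^(-x) (an ∞/∞ form) and apply L'Hôpital, or use the standard hierarchy e^(|x|) ≫ |(-x)^4| as x → -∞.
The indeterminate product → 0, so the limit = 5.

Final answer: 5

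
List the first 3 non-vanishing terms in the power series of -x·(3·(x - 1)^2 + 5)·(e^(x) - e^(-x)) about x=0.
-26·x^4/3 + 12·x^3 - 16·x^2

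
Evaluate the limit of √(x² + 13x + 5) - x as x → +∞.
This is an ∞ − ∞ indeterminate form.
Multiply and divide by the conjugate √(x²+13x + 5) + x; the x² terms cancel, leaving (13x + 5)/(√(x²+13x + 5)+x) → 13/2.
Limit = 13/2.

Final answer: 13/2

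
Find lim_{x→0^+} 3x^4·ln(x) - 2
The product is a 0·∞ indeterminate form at x → 0⁺.
Rewrite the product as 3·ln(x) / x^(-4) and apply L'Hôpital, or use the standard hierarchy x^(-4) ≫ |ln x| as x → 0⁺.
The indeterminate product → 0, so the limit = -2.

Final answer: -2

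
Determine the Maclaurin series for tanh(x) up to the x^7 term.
-17·x^7/315 + 2·x^5/15 - x^3/3 + x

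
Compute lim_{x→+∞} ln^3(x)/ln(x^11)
This is an ∞/∞ indeterminate form as x → +∞.
Write ln(x^11) = 11·ln(x), reducing the quotient to ln^2(x)/11 → ∞.
Limit = ∞.

Final answer: ∞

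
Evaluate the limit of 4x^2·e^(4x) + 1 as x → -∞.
The product is a 0·∞ indeterminate form at x → -∞.
Rewrite the product as 4x^2 / e^(-4x) (an ∞/∞ form) and apply L'Hôpital, or use the standard hierarchy e^(4|x|) ≫ |x^2| as x → -∞.
The indeterminate product → 0, so the limit = 1.

Final answer: 1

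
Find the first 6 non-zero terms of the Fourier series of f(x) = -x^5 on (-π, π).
(-240 - 2·π^4 + 40·π^2)·sin(x) + (-5·π^2 + 15/2 + π^4)·sin(2·x) + (-2·π^4/3 - 80/81 + 40·π^2/27)·sin(3·x) + (-5·π^2/8 + 15/64 + π^4/2)·sin(4·x) + (-2·π^4/5 - 48/625 + 8·π^2/25)·sin(5·x) + (-5·π^2/27 + 5/162 + π^4/3)·sin(6·x)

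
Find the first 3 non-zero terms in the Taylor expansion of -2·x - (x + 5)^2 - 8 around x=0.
-x^2 - 12·x - 33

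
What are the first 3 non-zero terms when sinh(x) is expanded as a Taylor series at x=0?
x^5/120 + x^3/6 + x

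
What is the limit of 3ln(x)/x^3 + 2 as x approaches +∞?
The quotient is an ∞/∞ indeterminate form as x → +∞.
The polynomial denominator x^3 dominates the logarithmic numerator (any positive power of x ≫ ln(x) as x → ∞), so the quotient → 0.
Adding the constant: 0 + 2 = 2. Limit = 2.

Final answer: 2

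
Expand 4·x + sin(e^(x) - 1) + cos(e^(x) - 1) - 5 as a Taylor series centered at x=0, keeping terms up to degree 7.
x^7/48 - 41·x^6/720 - 7·x^5/30 - 11·x^4/24 - x^3/2 + 5·x - 4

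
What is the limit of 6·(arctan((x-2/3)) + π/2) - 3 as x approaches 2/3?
Direct substitution at x = 2/3 gives -3 + 3·π.

Final answer: -3 + 3·π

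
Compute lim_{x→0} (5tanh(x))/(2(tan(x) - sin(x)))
Both numerator and denominator → 0 as x → 0; this is a 0/0 indeterminate form.
Expand each to leading order near x = 0: numerator ~ 5·x, denominator ~ x^3.
The limit of the ratio is ∞.

Final answer: ∞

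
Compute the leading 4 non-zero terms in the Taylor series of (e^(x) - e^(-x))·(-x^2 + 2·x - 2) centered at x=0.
2·x^4/3 - 8·x^3/3 + 4·x^2 - 4·x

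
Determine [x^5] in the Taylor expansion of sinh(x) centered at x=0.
Expand to order 5: sinh(x) = x^5/120 + x^3/6 + x + O(x^6).
The coefficient of x^5 is 1/120.

Final answer: 1/120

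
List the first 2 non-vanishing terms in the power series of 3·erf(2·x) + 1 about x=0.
12·x/√(π) + 1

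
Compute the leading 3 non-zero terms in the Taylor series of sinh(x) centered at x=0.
x^5/120 + x^3/6 + x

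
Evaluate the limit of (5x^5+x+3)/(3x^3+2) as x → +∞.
This is an ∞/∞ indeterminate form as x → +∞.
Divide numerator and denominator by x^5 and let the lower-order terms vanish; the numerator's degree 5 exceeds the denominator's degree 3, so the quotient diverges.
Limit = ∞.

Final answer: ∞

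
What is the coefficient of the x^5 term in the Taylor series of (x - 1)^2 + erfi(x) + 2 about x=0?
Expand to order 5: (x - 1)^2 + erfi(x) + 2 = x^5/(5·√(π)) + 2·x^3/(3·√(π)) + x^2 + x·(-2 + 2/√(π)) + 3 + O(x^6).
The coefficient of x^5 is 1/(5·√(π)).

Final answer: 1/(5·√(π))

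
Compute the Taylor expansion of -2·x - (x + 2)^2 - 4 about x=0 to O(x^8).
-x^2 - 6·x - 8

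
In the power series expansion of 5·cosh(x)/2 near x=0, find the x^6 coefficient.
Expand to order 6: 5·cosh(x)/2 = x^6/288 + 5·x^4/48 + 5·x^2/4 + 5/2 + O(x^7).
The coefficient of x^6 is 1/288.

Final answer: 1/288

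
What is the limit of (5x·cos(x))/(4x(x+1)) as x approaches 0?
Both numerator and denominator → 0 as x → 0; this is a 0/0 indeterminate form.
Expand each to leading order near x = 0: numerator ~ 5·x, denominator ~ 4·x.
The limit of the ratio is 5/4.

Final answer: 5/4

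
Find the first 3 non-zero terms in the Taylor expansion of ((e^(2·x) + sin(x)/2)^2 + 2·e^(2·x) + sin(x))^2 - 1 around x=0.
371·x^2/2 + 60·x + 8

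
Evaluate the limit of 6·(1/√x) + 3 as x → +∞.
Evaluate the dominant behaviour as x → +∞; each term tends to a finite value or vanishes.
Limit = 3.

Final answer: 3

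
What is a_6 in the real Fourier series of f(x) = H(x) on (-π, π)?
a_6 = (1/π) ∫_{-π}^{π} f(x)·cos(6x) dx.
Evaluate the integral (use parity and integration by parts as needed): a_6 = 0.

Final answer: 0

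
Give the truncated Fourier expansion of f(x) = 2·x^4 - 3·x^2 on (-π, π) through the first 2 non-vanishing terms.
(108 - 16·π^2)·cos(x) - π^2 + 2·π^4/5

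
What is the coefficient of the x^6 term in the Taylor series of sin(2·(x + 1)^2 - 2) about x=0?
Expand to order 6: sin(2·(x + 1)^2 - 2) = 20·x^6 + 8·x^5/15 - 16·x^4 - 32·x^3/3 + 2·x^2 + 4·x + O(x^7).
The coefficient of x^6 is 20.

Final answer: 20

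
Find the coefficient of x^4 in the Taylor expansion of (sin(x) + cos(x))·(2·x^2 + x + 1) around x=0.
Expand to order 4: (sin(x) + cos(x))·(2·x^2 + x + 1) = -9·x^4/8 + 4·x^3/3 + 5·x^2/2 + 2·x + 1 + O(x^5).
The coefficient of x^4 is -9/8.

Final answer: -9/8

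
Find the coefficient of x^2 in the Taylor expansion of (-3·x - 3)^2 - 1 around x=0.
Expand to order 2: (-3·x - 3)^2 - 1 = 9·x^2 + 18·x + 8 + O(x^3).
The coefficient of x^2 is 9.

Final answer: 9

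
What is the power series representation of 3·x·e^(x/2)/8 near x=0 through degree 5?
x^5/1024 + x^4/128 + 3·x^3/64 + 3·x^2/16 + 3·x/8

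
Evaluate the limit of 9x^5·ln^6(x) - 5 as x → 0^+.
The product is a 0·∞ indeterminate form at x → 0⁺.
Rewrite the product as 9·ln^6(x) / x^(-5) and apply L'Hôpital, or use the standard hierarchy x^(-5) ≫ |ln x|^6 as x → 0⁺.
The indeterminate product → 0, so the limit = -5.

Final answer: -5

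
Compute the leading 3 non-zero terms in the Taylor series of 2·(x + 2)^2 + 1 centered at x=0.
2·x^2 + 8·x + 9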